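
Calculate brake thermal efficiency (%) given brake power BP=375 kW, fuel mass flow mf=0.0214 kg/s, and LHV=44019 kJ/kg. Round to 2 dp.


eta_BTE = (BP / (mf * LHV)) * 100
Denominator = 0.0214 * 44019 = 942.0066 kW
eta_BTE = (375 / 942.0066) * 100 = 39.81%


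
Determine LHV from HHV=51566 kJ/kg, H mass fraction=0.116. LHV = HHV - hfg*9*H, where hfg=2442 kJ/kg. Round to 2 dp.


LHV = HHV - hfg * 9 * H
Water correction = 2442 * 9 * 0.116 = 2549.448 kJ/kg
LHV = 51566 - 2549.448 = 49016.55 kJ/kg


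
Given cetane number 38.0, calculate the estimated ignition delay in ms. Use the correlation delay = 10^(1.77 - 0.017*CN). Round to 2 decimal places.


delay = 10^(1.77 - 0.017*CN)
Exponent = 1.77 - 0.017*38.0 = 1.1240
delay = 10^1.1240 = 13.30 ms


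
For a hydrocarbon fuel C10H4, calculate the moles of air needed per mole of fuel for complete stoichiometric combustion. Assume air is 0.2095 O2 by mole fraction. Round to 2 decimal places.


Balanced combustion: C10H4 + 11 O2 -> 10 CO2 + 2 H2O
O2 needed = C + H/4 = 10 + 4/4 = 11.00 moles
Air moles = O2 / 0.2095 = 11.00 / 0.2095 = 52.51 moles air


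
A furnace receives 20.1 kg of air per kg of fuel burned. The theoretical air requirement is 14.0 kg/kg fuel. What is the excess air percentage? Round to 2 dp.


Excess air = actual - stoichiometric = 20.1 - 14.0 = 6.10 kg/kg fuel
Excess air % = (excess / stoich) * 100 = (6.10 / 14.0) * 100 = 43.57%


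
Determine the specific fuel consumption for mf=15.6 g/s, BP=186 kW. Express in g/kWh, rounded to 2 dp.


SFC = (mf / BP) * 3600
Rate = 15.6 / 186 = 0.083871 g/(s*kW)
SFC = 0.083871 * 3600 = 301.94 g/kWh


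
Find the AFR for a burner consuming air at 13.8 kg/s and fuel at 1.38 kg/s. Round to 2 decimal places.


AFR = m_air / m_fuel
AFR = 13.8 / 1.38 = 10.00


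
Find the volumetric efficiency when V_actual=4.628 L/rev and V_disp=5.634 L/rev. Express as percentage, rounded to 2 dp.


eta_v = (V_actual / V_disp) * 100
Ratio = 4.628 / 5.634 = 0.8214
eta_v = 0.8214 * 100 = 82.14%


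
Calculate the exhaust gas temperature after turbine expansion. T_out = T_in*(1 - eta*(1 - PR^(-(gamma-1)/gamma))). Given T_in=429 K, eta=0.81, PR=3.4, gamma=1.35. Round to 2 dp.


T_out = T_in * (1 - eta * (1 - PR^(-(gamma-1)/gamma)))
Exponent = -(1.35-1)/1.35 = -0.25925926
PR^exp = 3.4^(-0.25925926) = 0.72813041
Factor = 1 - 0.81*(1 - 0.72813041) = 0.77978563
T_out = 429 * 0.77978563 = 334.53 K


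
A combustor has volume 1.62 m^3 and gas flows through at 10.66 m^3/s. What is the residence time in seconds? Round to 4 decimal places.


tau = V / Q_flow
tau = 1.62 / 10.66 = 0.1520 s


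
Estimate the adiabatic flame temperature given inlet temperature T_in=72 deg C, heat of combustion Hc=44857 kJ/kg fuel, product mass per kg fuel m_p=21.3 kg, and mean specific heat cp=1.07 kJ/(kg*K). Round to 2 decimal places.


T_ad = T_in + Hc / (m_p * cp)
Denominator = 21.3 * 1.07 = 22.7910
Temperature rise = 44857 / 22.7910 = 1968.19 K
T_ad = 72 + 1968.19 = 2040.19 deg C


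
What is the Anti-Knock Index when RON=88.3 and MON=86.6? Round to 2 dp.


AKI = (RON + MON) / 2
AKI = (88.3 + 86.6) / 2
AKI = 174.9 / 2 = 87.45


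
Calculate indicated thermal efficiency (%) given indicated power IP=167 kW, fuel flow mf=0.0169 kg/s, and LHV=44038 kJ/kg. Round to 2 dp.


eta_ith = (IP / (mf * LHV)) * 100
Denominator = 0.0169 * 44038 = 744.2422 kW
eta_ith = (167 / 744.2422) * 100 = 22.44%


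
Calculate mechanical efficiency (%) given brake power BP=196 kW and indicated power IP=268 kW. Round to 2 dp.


eta_mech = (BP / IP) * 100
Ratio = 196 / 268 = 0.7313
eta_mech = 0.7313 * 100 = 73.13%


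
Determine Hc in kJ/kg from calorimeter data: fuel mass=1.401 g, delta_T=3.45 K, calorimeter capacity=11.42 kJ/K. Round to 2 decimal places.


Hc = C_cal * delta_T / m_fuel
Q_released = 11.42 * 3.45 = 39.3990 kJ
m_fuel = 1.401 g = 1.401/1000 kg = 0.001401 kg
Hc = 39.3990 / 0.001401 = 28122.06 kJ/kg


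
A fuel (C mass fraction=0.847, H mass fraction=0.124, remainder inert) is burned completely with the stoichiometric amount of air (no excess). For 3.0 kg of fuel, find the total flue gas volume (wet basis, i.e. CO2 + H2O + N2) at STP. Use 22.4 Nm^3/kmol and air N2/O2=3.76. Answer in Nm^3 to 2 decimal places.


Per kg fuel: CO2 = (C/12 kmol)*22.4 = (0.847/12)*22.4 = 1.58107 Nm^3
Per kg fuel: H2O = (H/2 kmol)*22.4 = (0.124/2)*22.4 = 1.38880 Nm^3
O2 needed per kg fuel = C/12 + H/4 = 0.847/12 + 0.124/4 = 0.10158333 kmol
Per kg fuel: N2 = O2*3.76*22.4 = 0.10158333*3.76*22.4 = 8.55575 Nm^3
Total per kg = 1.58107 + 1.38880 + 8.55575 = 11.52562 Nm^3
Total = 11.52562 * 3.0 = 34.58 Nm^3


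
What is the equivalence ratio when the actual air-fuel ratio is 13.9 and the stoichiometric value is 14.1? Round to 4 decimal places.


phi = AFR_stoich / AFR_actual
phi = 14.1 / 13.9 = 1.0144


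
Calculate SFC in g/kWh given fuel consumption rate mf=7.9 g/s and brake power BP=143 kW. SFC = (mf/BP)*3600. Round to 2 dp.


SFC = (mf / BP) * 3600
Rate = 7.9 / 143 = 0.055245 g/(s*kW)
SFC = 0.055245 * 3600 = 198.88 g/kWh


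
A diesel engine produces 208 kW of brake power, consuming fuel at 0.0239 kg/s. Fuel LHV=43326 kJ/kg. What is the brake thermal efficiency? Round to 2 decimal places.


eta_BTE = (BP / (mf * LHV)) * 100
Denominator = 0.0239 * 43326 = 1035.4914 kW
eta_BTE = (208 / 1035.4914) * 100 = 20.09%


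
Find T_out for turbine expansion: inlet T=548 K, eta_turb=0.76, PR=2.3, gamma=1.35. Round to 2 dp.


T_out = T_in * (1 - eta * (1 - PR^(-(gamma-1)/gamma)))
Exponent = -(1.35-1)/1.35 = -0.25925926
PR^exp = 2.3^(-0.25925926) = 0.80578413
Factor = 1 - 0.76*(1 - 0.80578413) = 0.85239594
T_out = 548 * 0.85239594 = 467.11 K


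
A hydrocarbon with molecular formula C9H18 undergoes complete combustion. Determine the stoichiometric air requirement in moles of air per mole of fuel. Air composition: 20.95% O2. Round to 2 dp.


Balanced combustion: C9H18 + 13.5 O2 -> 9 CO2 + 9 H2O
O2 needed = C + H/4 = 9 + 18/4 = 13.50 moles
Air moles = O2 / 0.2095 = 13.50 / 0.2095 = 64.44 moles air


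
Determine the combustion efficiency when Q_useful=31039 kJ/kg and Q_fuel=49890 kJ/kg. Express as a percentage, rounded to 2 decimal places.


Efficiency = (Q_useful / Q_fuel) * 100
Efficiency = (31039 / 49890) * 100
Efficiency = 0.6221 * 100 = 62.21%


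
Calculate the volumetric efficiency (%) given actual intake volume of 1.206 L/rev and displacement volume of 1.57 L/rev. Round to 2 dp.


eta_v = (V_actual / V_disp) * 100
Ratio = 1.206 / 1.57 = 0.7682
eta_v = 0.7682 * 100 = 76.82%


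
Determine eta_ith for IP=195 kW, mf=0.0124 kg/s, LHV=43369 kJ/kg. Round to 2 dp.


eta_ith = (IP / (mf * LHV)) * 100
Denominator = 0.0124 * 43369 = 537.7756 kW
eta_ith = (195 / 537.7756) * 100 = 36.26%


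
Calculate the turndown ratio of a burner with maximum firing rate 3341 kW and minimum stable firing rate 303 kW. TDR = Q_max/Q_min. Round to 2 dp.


TDR = Q_max / Q_min
TDR = 3341 / 303 = 11.03


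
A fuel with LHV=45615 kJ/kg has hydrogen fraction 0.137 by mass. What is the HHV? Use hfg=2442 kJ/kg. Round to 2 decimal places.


HHV = LHV + hfg * 9 * H
Water addition = 2442 * 9 * 0.137 = 3010.986 kJ/kg
HHV = 45615 + 3010.986 = 48625.99 kJ/kg


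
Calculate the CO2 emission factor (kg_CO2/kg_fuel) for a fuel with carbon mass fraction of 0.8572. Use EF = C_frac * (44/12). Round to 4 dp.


EF = C_frac * (M_CO2 / M_C)
EF = 0.8572 * (44/12)
EF = 0.8572 * 3.666667 = 3.1431 kg_CO2/kg_fuel


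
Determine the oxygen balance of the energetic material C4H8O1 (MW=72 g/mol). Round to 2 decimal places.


OB = -1600 * (2C + H/2 - O) / MW
Inner = 2*4 + 8/2 - 1 = 11.00
OB = -1600 * 11.00 / 72 = -244.44%


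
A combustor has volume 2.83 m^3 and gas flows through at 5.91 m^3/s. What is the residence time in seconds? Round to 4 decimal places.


tau = V / Q_flow
tau = 2.83 / 5.91 = 0.4788 s


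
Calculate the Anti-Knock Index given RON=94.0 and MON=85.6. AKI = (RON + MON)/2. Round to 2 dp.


AKI = (RON + MON) / 2
AKI = (94.0 + 85.6) / 2
AKI = 179.6 / 2 = 89.80


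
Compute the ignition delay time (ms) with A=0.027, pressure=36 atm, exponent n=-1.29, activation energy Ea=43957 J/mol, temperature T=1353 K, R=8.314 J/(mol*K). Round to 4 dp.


tau = A * P^n * exp(Ea/(R*T))
P^n = 36^(-1.29) = 0.00982584
Ea/(R*T) = 43957/(8.314*1353) = 3.907691
exp(Ea/(R*T)) = 49.783874
tau = 0.027 * 0.00982584 * 49.783874 = 0.0132 ms


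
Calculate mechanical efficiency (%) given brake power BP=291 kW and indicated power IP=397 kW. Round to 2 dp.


eta_mech = (BP / IP) * 100
Ratio = 291 / 397 = 0.7330
eta_mech = 0.7330 * 100 = 73.30%


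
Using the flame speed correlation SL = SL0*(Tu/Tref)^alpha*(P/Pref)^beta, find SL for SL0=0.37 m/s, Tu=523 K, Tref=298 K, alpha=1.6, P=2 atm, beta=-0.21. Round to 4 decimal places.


SL = SL0 * (Tu/Tref)^alpha * (P/Pref)^beta
T ratio = 523/298 = 1.75503356
(T ratio)^alpha = 1.75503356^1.6 = 2.459556
(P/Pref)^beta = 2^(-0.21) = 0.864537
SL = 0.37 * 2.459556 * 0.864537 = 0.7868 m/s


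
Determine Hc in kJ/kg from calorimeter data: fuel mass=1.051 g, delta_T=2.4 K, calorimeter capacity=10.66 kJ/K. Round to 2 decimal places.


Hc = C_cal * delta_T / m_fuel
Q_released = 10.66 * 2.4 = 25.5840 kJ
m_fuel = 1.051 g = 1.051/1000 kg = 0.001051 kg
Hc = 25.5840 / 0.001051 = 24342.53 kJ/kg


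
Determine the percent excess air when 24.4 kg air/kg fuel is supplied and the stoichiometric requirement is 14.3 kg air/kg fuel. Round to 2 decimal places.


Excess air = actual - stoichiometric = 24.4 - 14.3 = 10.10 kg/kg fuel
Excess air % = (excess / stoich) * 100 = (10.10 / 14.3) * 100 = 70.63%


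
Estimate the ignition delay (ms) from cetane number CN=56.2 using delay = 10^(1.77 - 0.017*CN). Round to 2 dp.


delay = 10^(1.77 - 0.017*CN)
Exponent = 1.77 - 0.017*56.2 = 0.8146
delay = 10^0.8146 = 6.53 ms


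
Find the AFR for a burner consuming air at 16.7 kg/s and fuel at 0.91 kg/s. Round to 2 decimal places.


AFR = m_air / m_fuel
AFR = 16.7 / 0.91 = 18.35


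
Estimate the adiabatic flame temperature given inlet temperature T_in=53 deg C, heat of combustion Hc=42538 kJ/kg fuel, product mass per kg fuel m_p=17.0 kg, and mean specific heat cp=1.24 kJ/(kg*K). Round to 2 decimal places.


T_ad = T_in + Hc / (m_p * cp)
Denominator = 17.0 * 1.24 = 21.0800
Temperature rise = 42538 / 21.0800 = 2017.93 K
T_ad = 53 + 2017.93 = 2070.93 deg C


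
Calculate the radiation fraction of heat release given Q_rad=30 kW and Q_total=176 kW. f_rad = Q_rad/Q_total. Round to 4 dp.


f_rad = Q_rad / Q_total
f_rad = 30 / 176 = 0.1705


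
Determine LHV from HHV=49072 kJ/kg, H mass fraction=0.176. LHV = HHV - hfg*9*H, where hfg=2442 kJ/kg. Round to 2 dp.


LHV = HHV - hfg * 9 * H
Water correction = 2442 * 9 * 0.176 = 3868.128 kJ/kg
LHV = 49072 - 3868.128 = 45203.87 kJ/kg


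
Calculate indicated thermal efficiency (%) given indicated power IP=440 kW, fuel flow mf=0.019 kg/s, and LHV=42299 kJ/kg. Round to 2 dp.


eta_ith = (IP / (mf * LHV)) * 100
Denominator = 0.019 * 42299 = 803.6810 kW
eta_ith = (440 / 803.6810) * 100 = 54.75%


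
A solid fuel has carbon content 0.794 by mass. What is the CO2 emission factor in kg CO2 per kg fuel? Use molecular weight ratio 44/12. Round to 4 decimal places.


EF = C_frac * (M_CO2 / M_C)
EF = 0.794 * (44/12)
EF = 0.794 * 3.666667 = 2.9113 kg_CO2/kg_fuel


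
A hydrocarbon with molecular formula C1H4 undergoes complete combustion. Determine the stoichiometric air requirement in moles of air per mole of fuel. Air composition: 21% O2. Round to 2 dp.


Balanced combustion: C1H4 + 2 O2 -> 1 CO2 + 2 H2O
O2 needed = C + H/4 = 1 + 4/4 = 2.00 moles
Air moles = O2 / 0.21 = 2.00 / 0.21 = 9.52 moles air


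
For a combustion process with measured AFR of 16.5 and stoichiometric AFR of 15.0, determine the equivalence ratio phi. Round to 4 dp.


phi = AFR_stoich / AFR_actual
phi = 15.0 / 16.5 = 0.9091


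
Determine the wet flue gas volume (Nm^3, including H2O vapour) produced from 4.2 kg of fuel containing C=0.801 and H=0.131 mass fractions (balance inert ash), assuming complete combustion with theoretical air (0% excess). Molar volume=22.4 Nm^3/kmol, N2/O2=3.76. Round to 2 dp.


Per kg fuel: CO2 = (C/12 kmol)*22.4 = (0.801/12)*22.4 = 1.49520 Nm^3
Per kg fuel: H2O = (H/2 kmol)*22.4 = (0.131/2)*22.4 = 1.46720 Nm^3
O2 needed per kg fuel = C/12 + H/4 = 0.801/12 + 0.131/4 = 0.09950000 kmol
Per kg fuel: N2 = O2*3.76*22.4 = 0.09950000*3.76*22.4 = 8.38029 Nm^3
Total per kg = 1.49520 + 1.46720 + 8.38029 = 11.34269 Nm^3
Total = 11.34269 * 4.2 = 47.64 Nm^3


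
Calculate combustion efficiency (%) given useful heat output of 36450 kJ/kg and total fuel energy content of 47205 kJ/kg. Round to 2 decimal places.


Efficiency = (Q_useful / Q_fuel) * 100
Efficiency = (36450 / 47205) * 100
Efficiency = 0.7722 * 100 = 77.22%


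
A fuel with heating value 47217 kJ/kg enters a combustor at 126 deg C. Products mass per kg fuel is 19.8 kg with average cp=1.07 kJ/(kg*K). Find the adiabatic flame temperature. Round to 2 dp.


T_ad = T_in + Hc / (m_p * cp)
Denominator = 19.8 * 1.07 = 21.1860
Temperature rise = 47217 / 21.1860 = 2228.69 K
T_ad = 126 + 2228.69 = 2354.69 deg C


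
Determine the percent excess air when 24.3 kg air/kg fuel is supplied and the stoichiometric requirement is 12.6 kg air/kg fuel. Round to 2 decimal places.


Excess air = actual - stoichiometric = 24.3 - 12.6 = 11.70 kg/kg fuel
Excess air % = (excess / stoich) * 100 = (11.70 / 12.6) * 100 = 92.86%


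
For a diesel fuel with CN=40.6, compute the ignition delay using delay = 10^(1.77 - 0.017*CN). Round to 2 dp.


delay = 10^(1.77 - 0.017*CN)
Exponent = 1.77 - 0.017*40.6 = 1.0798
delay = 10^1.0798 = 12.02 ms


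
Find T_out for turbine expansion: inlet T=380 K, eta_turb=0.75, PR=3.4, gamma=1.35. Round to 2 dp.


T_out = T_in * (1 - eta * (1 - PR^(-(gamma-1)/gamma)))
Exponent = -(1.35-1)/1.35 = -0.25925926
PR^exp = 3.4^(-0.25925926) = 0.72813041
Factor = 1 - 0.75*(1 - 0.72813041) = 0.79609781
T_out = 380 * 0.79609781 = 302.52 K


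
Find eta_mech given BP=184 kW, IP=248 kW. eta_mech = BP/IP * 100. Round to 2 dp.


eta_mech = (BP / IP) * 100
Ratio = 184 / 248 = 0.7419
eta_mech = 0.7419 * 100 = 74.19%


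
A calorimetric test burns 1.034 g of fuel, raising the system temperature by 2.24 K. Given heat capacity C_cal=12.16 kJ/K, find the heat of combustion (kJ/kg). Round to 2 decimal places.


Hc = C_cal * delta_T / m_fuel
Q_released = 12.16 * 2.24 = 27.2384 kJ
m_fuel = 1.034 g = 1.034/1000 kg = 0.001034 kg
Hc = 27.2384 / 0.001034 = 26342.75 kJ/kg


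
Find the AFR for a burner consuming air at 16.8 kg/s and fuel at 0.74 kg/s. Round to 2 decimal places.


AFR = m_air / m_fuel
AFR = 16.8 / 0.74 = 22.70


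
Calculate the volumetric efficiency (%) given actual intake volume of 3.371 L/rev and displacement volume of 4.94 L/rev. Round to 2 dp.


eta_v = (V_actual / V_disp) * 100
Ratio = 3.371 / 4.94 = 0.6824
eta_v = 0.6824 * 100 = 68.24%


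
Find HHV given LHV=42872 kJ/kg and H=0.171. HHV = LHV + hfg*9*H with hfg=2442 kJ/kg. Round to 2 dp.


HHV = LHV + hfg * 9 * H
Water addition = 2442 * 9 * 0.171 = 3758.238 kJ/kg
HHV = 42872 + 3758.238 = 46630.24 kJ/kg


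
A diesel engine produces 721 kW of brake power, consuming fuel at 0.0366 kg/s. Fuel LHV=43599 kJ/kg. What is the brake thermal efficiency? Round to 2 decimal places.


eta_BTE = (BP / (mf * LHV)) * 100
Denominator = 0.0366 * 43599 = 1595.7234 kW
eta_BTE = (721 / 1595.7234) * 100 = 45.18%


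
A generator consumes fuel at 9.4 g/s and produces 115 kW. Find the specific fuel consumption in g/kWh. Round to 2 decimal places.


SFC = (mf / BP) * 3600
Rate = 9.4 / 115 = 0.081739 g/(s*kW)
SFC = 0.081739 * 3600 = 294.26 g/kWh


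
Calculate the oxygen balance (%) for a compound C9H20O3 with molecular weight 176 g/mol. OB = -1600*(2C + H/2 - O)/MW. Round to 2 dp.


OB = -1600 * (2C + H/2 - O) / MW
Inner = 2*9 + 20/2 - 3 = 25.00
OB = -1600 * 25.00 / 176 = -227.27%


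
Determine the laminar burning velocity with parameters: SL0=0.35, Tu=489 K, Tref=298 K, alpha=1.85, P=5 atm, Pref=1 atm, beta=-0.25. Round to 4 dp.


SL = SL0 * (Tu/Tref)^alpha * (P/Pref)^beta
T ratio = 489/298 = 1.64093960
(T ratio)^alpha = 1.64093960^1.85 = 2.499892
(P/Pref)^beta = 5^(-0.25) = 0.668740
SL = 0.35 * 2.499892 * 0.668740 = 0.5851 m/s


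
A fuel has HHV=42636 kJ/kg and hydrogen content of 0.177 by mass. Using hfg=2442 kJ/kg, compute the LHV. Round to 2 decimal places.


LHV = HHV - hfg * 9 * H
Water correction = 2442 * 9 * 0.177 = 3890.106 kJ/kg
LHV = 42636 - 3890.106 = 38745.89 kJ/kg


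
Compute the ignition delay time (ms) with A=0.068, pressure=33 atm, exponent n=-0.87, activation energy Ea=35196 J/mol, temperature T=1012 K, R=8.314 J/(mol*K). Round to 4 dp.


tau = A * P^n * exp(Ea/(R*T))
P^n = 33^(-0.87) = 0.04774115
Ea/(R*T) = 35196/(8.314*1012) = 4.183144
exp(Ea/(R*T)) = 65.571662
tau = 0.068 * 0.04774115 * 65.571662 = 0.2129 ms


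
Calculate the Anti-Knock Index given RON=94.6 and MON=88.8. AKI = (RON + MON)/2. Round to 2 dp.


AKI = (RON + MON) / 2
AKI = (94.6 + 88.8) / 2
AKI = 183.4 / 2 = 91.70


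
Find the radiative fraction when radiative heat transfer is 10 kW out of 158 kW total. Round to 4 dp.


f_rad = Q_rad / Q_total
f_rad = 10 / 158 = 0.0633


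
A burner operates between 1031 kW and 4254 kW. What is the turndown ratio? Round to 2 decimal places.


TDR = Q_max / Q_min
TDR = 4254 / 1031 = 4.13


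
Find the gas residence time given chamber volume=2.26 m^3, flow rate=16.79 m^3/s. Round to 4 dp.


tau = V / Q_flow
tau = 2.26 / 16.79 = 0.1346 s


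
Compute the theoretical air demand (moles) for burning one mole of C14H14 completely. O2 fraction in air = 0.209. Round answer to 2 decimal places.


Balanced combustion: C14H14 + 17.5 O2 -> 14 CO2 + 7 H2O
O2 needed = C + H/4 = 14 + 14/4 = 17.50 moles
Air moles = O2 / 0.209 = 17.50 / 0.209 = 83.73 moles air


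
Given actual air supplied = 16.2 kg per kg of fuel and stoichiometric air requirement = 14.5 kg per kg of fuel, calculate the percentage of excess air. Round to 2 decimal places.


Excess air = actual - stoichiometric = 16.2 - 14.5 = 1.70 kg/kg fuel
Excess air % = (excess / stoich) * 100 = (1.70 / 14.5) * 100 = 11.72%


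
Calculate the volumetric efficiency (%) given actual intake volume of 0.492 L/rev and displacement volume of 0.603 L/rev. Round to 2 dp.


eta_v = (V_actual / V_disp) * 100
Ratio = 0.492 / 0.603 = 0.8159
eta_v = 0.8159 * 100 = 81.59%


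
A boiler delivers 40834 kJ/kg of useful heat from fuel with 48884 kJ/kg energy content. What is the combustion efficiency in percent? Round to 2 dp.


Efficiency = (Q_useful / Q_fuel) * 100
Efficiency = (40834 / 48884) * 100
Efficiency = 0.8353 * 100 = 83.53%


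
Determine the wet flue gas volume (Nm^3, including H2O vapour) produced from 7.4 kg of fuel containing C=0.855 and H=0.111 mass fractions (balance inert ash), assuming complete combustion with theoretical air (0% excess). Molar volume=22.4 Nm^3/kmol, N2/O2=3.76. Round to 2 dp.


Per kg fuel: CO2 = (C/12 kmol)*22.4 = (0.855/12)*22.4 = 1.59600 Nm^3
Per kg fuel: H2O = (H/2 kmol)*22.4 = (0.111/2)*22.4 = 1.24320 Nm^3
O2 needed per kg fuel = C/12 + H/4 = 0.855/12 + 0.111/4 = 0.09900000 kmol
Per kg fuel: N2 = O2*3.76*22.4 = 0.09900000*3.76*22.4 = 8.33818 Nm^3
Total per kg = 1.59600 + 1.24320 + 8.33818 = 11.17738 Nm^3
Total = 11.17738 * 7.4 = 82.71 Nm^3


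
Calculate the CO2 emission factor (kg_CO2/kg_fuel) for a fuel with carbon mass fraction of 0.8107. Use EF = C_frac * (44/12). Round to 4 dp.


EF = C_frac * (M_CO2 / M_C)
EF = 0.8107 * (44/12)
EF = 0.8107 * 3.666667 = 2.9726 kg_CO2/kg_fuel


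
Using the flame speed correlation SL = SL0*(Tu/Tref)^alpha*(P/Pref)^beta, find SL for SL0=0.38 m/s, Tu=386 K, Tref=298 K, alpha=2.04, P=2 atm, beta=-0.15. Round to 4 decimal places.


SL = SL0 * (Tu/Tref)^alpha * (P/Pref)^beta
T ratio = 386/298 = 1.29530201
(T ratio)^alpha = 1.29530201^2.04 = 1.695262
(P/Pref)^beta = 2^(-0.15) = 0.901250
SL = 0.38 * 1.695262 * 0.901250 = 0.5806 m/s


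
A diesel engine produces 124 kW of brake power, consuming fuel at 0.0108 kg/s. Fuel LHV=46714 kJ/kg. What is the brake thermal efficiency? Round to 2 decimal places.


eta_BTE = (BP / (mf * LHV)) * 100
Denominator = 0.0108 * 46714 = 504.5112 kW
eta_BTE = (124 / 504.5112) * 100 = 24.58%


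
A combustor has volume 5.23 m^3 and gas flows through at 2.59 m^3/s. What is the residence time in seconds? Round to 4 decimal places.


tau = V / Q_flow
tau = 5.23 / 2.59 = 2.0193 s


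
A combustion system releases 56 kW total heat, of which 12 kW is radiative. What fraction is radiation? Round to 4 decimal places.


f_rad = Q_rad / Q_total
f_rad = 12 / 56 = 0.2143


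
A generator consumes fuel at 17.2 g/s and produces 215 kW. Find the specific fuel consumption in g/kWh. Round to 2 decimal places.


SFC = (mf / BP) * 3600
Rate = 17.2 / 215 = 0.080000 g/(s*kW)
SFC = 0.080000 * 3600 = 288.00 g/kWh


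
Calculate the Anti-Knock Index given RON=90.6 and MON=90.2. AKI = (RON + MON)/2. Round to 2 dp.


AKI = (RON + MON) / 2
AKI = (90.6 + 90.2) / 2
AKI = 180.8 / 2 = 90.40


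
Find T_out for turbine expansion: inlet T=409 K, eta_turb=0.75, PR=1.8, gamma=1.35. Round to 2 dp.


T_out = T_in * (1 - eta * (1 - PR^(-(gamma-1)/gamma)))
Exponent = -(1.35-1)/1.35 = -0.25925926
PR^exp = 1.8^(-0.25925926) = 0.85865408
Factor = 1 - 0.75*(1 - 0.85865408) = 0.89399056
T_out = 409 * 0.89399056 = 365.64 K


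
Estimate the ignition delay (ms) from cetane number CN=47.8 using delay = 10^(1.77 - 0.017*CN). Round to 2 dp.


delay = 10^(1.77 - 0.017*CN)
Exponent = 1.77 - 0.017*47.8 = 0.9574
delay = 10^0.9574 = 9.07 ms


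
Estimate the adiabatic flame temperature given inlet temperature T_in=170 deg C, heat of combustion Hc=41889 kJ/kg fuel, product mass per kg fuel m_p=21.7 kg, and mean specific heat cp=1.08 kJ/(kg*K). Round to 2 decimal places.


T_ad = T_in + Hc / (m_p * cp)
Denominator = 21.7 * 1.08 = 23.4360
Temperature rise = 41889 / 23.4360 = 1787.38 K
T_ad = 170 + 1787.38 = 1957.38 deg C


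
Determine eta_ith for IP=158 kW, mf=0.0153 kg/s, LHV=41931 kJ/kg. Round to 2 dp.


eta_ith = (IP / (mf * LHV)) * 100
Denominator = 0.0153 * 41931 = 641.5443 kW
eta_ith = (158 / 641.5443) * 100 = 24.63%


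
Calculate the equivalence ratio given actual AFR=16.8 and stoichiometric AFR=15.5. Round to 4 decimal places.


phi = AFR_stoich / AFR_actual
phi = 15.5 / 16.8 = 0.9226


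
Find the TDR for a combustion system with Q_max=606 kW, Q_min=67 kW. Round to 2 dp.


TDR = Q_max / Q_min
TDR = 606 / 67 = 9.04


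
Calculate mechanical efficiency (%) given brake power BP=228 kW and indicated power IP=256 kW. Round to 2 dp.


eta_mech = (BP / IP) * 100
Ratio = 228 / 256 = 0.8906
eta_mech = 0.8906 * 100 = 89.06%


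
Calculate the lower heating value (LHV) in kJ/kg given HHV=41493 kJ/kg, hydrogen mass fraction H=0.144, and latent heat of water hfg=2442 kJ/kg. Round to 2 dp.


LHV = HHV - hfg * 9 * H
Water correction = 2442 * 9 * 0.144 = 3164.832 kJ/kg
LHV = 41493 - 3164.832 = 38328.17 kJ/kg


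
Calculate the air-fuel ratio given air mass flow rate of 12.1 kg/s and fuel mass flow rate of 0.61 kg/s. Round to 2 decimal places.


AFR = m_air / m_fuel
AFR = 12.1 / 0.61 = 19.84


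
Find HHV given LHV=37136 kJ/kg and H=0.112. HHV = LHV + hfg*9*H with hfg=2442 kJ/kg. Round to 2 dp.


HHV = LHV + hfg * 9 * H
Water addition = 2442 * 9 * 0.112 = 2461.536 kJ/kg
HHV = 37136 + 2461.536 = 39597.54 kJ/kg


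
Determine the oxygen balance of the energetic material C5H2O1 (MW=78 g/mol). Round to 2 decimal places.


OB = -1600 * (2C + H/2 - O) / MW
Inner = 2*5 + 2/2 - 1 = 10.00
OB = -1600 * 10.00 / 78 = -205.13%


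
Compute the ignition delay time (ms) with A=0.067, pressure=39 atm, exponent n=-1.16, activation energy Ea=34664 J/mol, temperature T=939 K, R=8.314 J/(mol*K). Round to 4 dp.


tau = A * P^n * exp(Ea/(R*T))
P^n = 39^(-1.16) = 0.01426806
Ea/(R*T) = 34664/(8.314*939) = 4.440205
exp(Ea/(R*T)) = 84.792359
tau = 0.067 * 0.01426806 * 84.792359 = 0.0811 ms


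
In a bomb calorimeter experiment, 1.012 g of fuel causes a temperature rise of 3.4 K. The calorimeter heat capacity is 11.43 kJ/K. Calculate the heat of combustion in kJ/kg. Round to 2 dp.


Hc = C_cal * delta_T / m_fuel
Q_released = 11.43 * 3.4 = 38.8620 kJ
m_fuel = 1.012 g = 1.012/1000 kg = 0.001012 kg
Hc = 38.8620 / 0.001012 = 38401.19 kJ/kg


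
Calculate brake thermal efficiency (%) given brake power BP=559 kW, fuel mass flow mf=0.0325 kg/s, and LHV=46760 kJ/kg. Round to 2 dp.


eta_BTE = (BP / (mf * LHV)) * 100
Denominator = 0.0325 * 46760 = 1519.7000 kW
eta_BTE = (559 / 1519.7000) * 100 = 36.78%


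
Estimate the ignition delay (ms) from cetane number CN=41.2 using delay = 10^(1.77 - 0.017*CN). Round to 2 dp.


delay = 10^(1.77 - 0.017*CN)
Exponent = 1.77 - 0.017*41.2 = 1.0696
delay = 10^1.0696 = 11.74 ms


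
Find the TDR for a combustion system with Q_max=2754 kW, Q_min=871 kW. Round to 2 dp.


TDR = Q_max / Q_min
TDR = 2754 / 871 = 3.16


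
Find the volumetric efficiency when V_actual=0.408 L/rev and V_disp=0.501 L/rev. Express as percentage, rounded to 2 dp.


eta_v = (V_actual / V_disp) * 100
Ratio = 0.408 / 0.501 = 0.8144
eta_v = 0.8144 * 100 = 81.44%


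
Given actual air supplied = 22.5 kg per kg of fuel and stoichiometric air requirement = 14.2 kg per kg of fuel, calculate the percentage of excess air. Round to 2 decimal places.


Excess air = actual - stoichiometric = 22.5 - 14.2 = 8.30 kg/kg fuel
Excess air % = (excess / stoich) * 100 = (8.30 / 14.2) * 100 = 58.45%


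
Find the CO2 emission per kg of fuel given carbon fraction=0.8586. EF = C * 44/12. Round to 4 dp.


EF = C_frac * (M_CO2 / M_C)
EF = 0.8586 * (44/12)
EF = 0.8586 * 3.666667 = 3.1482 kg_CO2/kg_fuel


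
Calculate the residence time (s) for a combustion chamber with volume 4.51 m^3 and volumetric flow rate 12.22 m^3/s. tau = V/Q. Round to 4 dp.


tau = V / Q_flow
tau = 4.51 / 12.22 = 0.3691 s


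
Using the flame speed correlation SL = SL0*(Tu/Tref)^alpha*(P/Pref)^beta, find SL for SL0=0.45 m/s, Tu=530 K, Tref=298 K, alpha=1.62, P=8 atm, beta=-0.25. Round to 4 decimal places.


SL = SL0 * (Tu/Tref)^alpha * (P/Pref)^beta
T ratio = 530/298 = 1.77852349
(T ratio)^alpha = 1.77852349^1.62 = 2.541538
(P/Pref)^beta = 8^(-0.25) = 0.594604
SL = 0.45 * 2.541538 * 0.594604 = 0.6800 m/s


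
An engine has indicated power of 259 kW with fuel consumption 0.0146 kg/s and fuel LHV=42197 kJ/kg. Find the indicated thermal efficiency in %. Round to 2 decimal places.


eta_ith = (IP / (mf * LHV)) * 100
Denominator = 0.0146 * 42197 = 616.0762 kW
eta_ith = (259 / 616.0762) * 100 = 42.04%


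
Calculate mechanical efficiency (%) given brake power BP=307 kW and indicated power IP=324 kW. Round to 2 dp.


eta_mech = (BP / IP) * 100
Ratio = 307 / 324 = 0.9475
eta_mech = 0.9475 * 100 = 94.75%


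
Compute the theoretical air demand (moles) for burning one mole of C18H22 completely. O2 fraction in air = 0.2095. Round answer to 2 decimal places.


Balanced combustion: C18H22 + 23.5 O2 -> 18 CO2 + 11 H2O
O2 needed = C + H/4 = 18 + 22/4 = 23.50 moles
Air moles = O2 / 0.2095 = 23.50 / 0.2095 = 112.17 moles air


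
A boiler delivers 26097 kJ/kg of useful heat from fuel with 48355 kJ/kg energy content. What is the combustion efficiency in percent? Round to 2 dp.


Efficiency = (Q_useful / Q_fuel) * 100
Efficiency = (26097 / 48355) * 100
Efficiency = 0.5397 * 100 = 53.97%


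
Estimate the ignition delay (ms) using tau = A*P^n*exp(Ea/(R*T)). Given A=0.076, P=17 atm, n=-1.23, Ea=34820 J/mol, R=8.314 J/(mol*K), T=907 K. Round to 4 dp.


tau = A * P^n * exp(Ea/(R*T))
P^n = 17^(-1.23) = 0.03065828
Ea/(R*T) = 34820/(8.314*907) = 4.617548
exp(Ea/(R*T)) = 101.245518
tau = 0.076 * 0.03065828 * 101.245518 = 0.2359 ms


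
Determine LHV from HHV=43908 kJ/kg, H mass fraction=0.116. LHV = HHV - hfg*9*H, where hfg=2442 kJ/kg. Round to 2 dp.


LHV = HHV - hfg * 9 * H
Water correction = 2442 * 9 * 0.116 = 2549.448 kJ/kg
LHV = 43908 - 2549.448 = 41358.55 kJ/kg


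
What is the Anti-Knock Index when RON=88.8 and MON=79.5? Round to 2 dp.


AKI = (RON + MON) / 2
AKI = (88.8 + 79.5) / 2
AKI = 168.3 / 2 = 84.15


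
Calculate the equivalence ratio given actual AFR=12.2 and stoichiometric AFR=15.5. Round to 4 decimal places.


phi = AFR_stoich / AFR_actual
phi = 15.5 / 12.2 = 1.2705


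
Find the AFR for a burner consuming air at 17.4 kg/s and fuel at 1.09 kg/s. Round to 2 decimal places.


AFR = m_air / m_fuel
AFR = 17.4 / 1.09 = 15.96


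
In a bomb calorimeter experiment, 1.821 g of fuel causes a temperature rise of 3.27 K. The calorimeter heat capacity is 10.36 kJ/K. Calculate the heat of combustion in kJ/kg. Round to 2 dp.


Hc = C_cal * delta_T / m_fuel
Q_released = 10.36 * 3.27 = 33.8772 kJ
m_fuel = 1.821 g = 1.821/1000 kg = 0.001821 kg
Hc = 33.8772 / 0.001821 = 18603.62 kJ/kg


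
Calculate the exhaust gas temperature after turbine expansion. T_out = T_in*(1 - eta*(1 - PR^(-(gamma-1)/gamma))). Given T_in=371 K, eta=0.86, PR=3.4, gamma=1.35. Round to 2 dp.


T_out = T_in * (1 - eta * (1 - PR^(-(gamma-1)/gamma)))
Exponent = -(1.35-1)/1.35 = -0.25925926
PR^exp = 3.4^(-0.25925926) = 0.72813041
Factor = 1 - 0.86*(1 - 0.72813041) = 0.76619215
T_out = 371 * 0.76619215 = 284.26 K


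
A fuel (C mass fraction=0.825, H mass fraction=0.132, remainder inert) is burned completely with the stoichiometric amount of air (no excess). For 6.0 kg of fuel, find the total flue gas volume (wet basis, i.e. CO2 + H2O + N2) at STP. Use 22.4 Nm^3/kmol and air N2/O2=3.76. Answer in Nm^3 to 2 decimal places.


Per kg fuel: CO2 = (C/12 kmol)*22.4 = (0.825/12)*22.4 = 1.54000 Nm^3
Per kg fuel: H2O = (H/2 kmol)*22.4 = (0.132/2)*22.4 = 1.47840 Nm^3
O2 needed per kg fuel = C/12 + H/4 = 0.825/12 + 0.132/4 = 0.10175000 kmol
Per kg fuel: N2 = O2*3.76*22.4 = 0.10175000*3.76*22.4 = 8.56979 Nm^3
Total per kg = 1.54000 + 1.47840 + 8.56979 = 11.58819 Nm^3
Total = 11.58819 * 6.0 = 69.53 Nm^3


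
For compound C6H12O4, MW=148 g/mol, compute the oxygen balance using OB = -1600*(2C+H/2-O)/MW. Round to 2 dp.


OB = -1600 * (2C + H/2 - O) / MW
Inner = 2*6 + 12/2 - 4 = 14.00
OB = -1600 * 14.00 / 148 = -151.35%


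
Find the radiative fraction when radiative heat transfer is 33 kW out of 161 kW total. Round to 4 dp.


f_rad = Q_rad / Q_total
f_rad = 33 / 161 = 0.2050


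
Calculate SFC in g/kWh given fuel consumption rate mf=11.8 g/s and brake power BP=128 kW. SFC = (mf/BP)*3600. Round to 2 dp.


SFC = (mf / BP) * 3600
Rate = 11.8 / 128 = 0.092188 g/(s*kW)
SFC = 0.092188 * 3600 = 331.88 g/kWh


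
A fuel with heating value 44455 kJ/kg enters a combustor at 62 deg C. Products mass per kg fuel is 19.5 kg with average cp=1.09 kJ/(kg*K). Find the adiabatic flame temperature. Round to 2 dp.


T_ad = T_in + Hc / (m_p * cp)
Denominator = 19.5 * 1.09 = 21.2550
Temperature rise = 44455 / 21.2550 = 2091.51 K
T_ad = 62 + 2091.51 = 2153.51 deg C


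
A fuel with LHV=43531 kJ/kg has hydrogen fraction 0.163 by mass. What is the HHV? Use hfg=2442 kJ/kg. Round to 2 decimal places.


HHV = LHV + hfg * 9 * H
Water addition = 2442 * 9 * 0.163 = 3582.414 kJ/kg
HHV = 43531 + 3582.414 = 47113.41 kJ/kg


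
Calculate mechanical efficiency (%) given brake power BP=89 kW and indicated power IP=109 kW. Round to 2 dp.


eta_mech = (BP / IP) * 100
Ratio = 89 / 109 = 0.8165
eta_mech = 0.8165 * 100 = 81.65%


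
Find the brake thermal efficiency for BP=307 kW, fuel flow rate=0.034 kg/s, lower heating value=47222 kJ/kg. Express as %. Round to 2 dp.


eta_BTE = (BP / (mf * LHV)) * 100
Denominator = 0.034 * 47222 = 1605.5480 kW
eta_BTE = (307 / 1605.5480) * 100 = 19.12%


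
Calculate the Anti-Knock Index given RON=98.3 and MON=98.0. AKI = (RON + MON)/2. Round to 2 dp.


AKI = (RON + MON) / 2
AKI = (98.3 + 98.0) / 2
AKI = 196.3 / 2 = 98.15


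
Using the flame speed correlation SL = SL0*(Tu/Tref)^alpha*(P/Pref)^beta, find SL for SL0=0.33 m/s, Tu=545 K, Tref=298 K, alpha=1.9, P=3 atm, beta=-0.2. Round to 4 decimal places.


SL = SL0 * (Tu/Tref)^alpha * (P/Pref)^beta
T ratio = 545/298 = 1.82885906
(T ratio)^alpha = 1.82885906^1.9 = 3.148781
(P/Pref)^beta = 3^(-0.2) = 0.802742
SL = 0.33 * 3.148781 * 0.802742 = 0.8341 m/s


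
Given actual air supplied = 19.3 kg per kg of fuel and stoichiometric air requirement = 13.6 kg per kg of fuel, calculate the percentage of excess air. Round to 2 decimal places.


Excess air = actual - stoichiometric = 19.3 - 13.6 = 5.70 kg/kg fuel
Excess air % = (excess / stoich) * 100 = (5.70 / 13.6) * 100 = 41.91%


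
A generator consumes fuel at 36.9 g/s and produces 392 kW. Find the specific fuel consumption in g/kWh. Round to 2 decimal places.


SFC = (mf / BP) * 3600
Rate = 36.9 / 392 = 0.094133 g/(s*kW)
SFC = 0.094133 * 3600 = 338.88 g/kWh


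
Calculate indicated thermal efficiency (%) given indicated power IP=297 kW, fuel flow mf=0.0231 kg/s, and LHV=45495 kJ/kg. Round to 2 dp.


eta_ith = (IP / (mf * LHV)) * 100
Denominator = 0.0231 * 45495 = 1050.9345 kW
eta_ith = (297 / 1050.9345) * 100 = 28.26%


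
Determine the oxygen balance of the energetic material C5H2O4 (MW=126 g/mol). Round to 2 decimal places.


OB = -1600 * (2C + H/2 - O) / MW
Inner = 2*5 + 2/2 - 4 = 7.00
OB = -1600 * 7.00 / 126 = -88.89%


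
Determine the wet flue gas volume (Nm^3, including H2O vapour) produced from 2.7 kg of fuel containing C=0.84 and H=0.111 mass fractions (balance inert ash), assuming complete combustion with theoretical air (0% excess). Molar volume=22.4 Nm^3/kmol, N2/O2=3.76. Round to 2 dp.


Per kg fuel: CO2 = (C/12 kmol)*22.4 = (0.84/12)*22.4 = 1.56800 Nm^3
Per kg fuel: H2O = (H/2 kmol)*22.4 = (0.111/2)*22.4 = 1.24320 Nm^3
O2 needed per kg fuel = C/12 + H/4 = 0.84/12 + 0.111/4 = 0.09775000 kmol
Per kg fuel: N2 = O2*3.76*22.4 = 0.09775000*3.76*22.4 = 8.23290 Nm^3
Total per kg = 1.56800 + 1.24320 + 8.23290 = 11.04410 Nm^3
Total = 11.04410 * 2.7 = 29.82 Nm^3


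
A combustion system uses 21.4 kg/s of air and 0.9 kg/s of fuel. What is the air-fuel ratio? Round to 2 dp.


AFR = m_air / m_fuel
AFR = 21.4 / 0.9 = 23.78


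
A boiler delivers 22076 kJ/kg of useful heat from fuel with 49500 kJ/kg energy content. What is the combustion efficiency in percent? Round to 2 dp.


Efficiency = (Q_useful / Q_fuel) * 100
Efficiency = (22076 / 49500) * 100
Efficiency = 0.4460 * 100 = 44.60%


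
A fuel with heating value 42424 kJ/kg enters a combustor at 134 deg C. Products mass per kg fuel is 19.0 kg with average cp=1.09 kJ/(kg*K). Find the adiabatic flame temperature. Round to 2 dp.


T_ad = T_in + Hc / (m_p * cp)
Denominator = 19.0 * 1.09 = 20.7100
Temperature rise = 42424 / 20.7100 = 2048.48 K
T_ad = 134 + 2048.48 = 2182.48 deg C


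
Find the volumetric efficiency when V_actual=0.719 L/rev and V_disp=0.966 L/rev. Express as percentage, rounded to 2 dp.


eta_v = (V_actual / V_disp) * 100
Ratio = 0.719 / 0.966 = 0.7443
eta_v = 0.7443 * 100 = 74.43%


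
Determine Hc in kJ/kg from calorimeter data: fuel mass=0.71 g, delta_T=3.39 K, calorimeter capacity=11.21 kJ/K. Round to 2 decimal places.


Hc = C_cal * delta_T / m_fuel
Q_released = 11.21 * 3.39 = 38.0019 kJ
m_fuel = 0.71 g = 0.71/1000 kg = 0.000710 kg
Hc = 38.0019 / 0.000710 = 53523.80 kJ/kg


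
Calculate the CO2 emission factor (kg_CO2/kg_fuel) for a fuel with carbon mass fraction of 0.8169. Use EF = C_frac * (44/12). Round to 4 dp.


EF = C_frac * (M_CO2 / M_C)
EF = 0.8169 * (44/12)
EF = 0.8169 * 3.666667 = 2.9953 kg_CO2/kg_fuel


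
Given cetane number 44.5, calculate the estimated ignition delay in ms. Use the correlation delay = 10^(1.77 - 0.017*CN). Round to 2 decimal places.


delay = 10^(1.77 - 0.017*CN)
Exponent = 1.77 - 0.017*44.5 = 1.0135
delay = 10^1.0135 = 10.32 ms


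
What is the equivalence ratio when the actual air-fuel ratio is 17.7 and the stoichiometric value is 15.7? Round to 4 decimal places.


phi = AFR_stoich / AFR_actual
phi = 15.7 / 17.7 = 0.8870


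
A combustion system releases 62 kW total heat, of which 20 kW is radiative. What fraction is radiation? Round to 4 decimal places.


f_rad = Q_rad / Q_total
f_rad = 20 / 62 = 0.3226


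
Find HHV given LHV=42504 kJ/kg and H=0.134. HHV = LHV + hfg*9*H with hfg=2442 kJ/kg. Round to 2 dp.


HHV = LHV + hfg * 9 * H
Water addition = 2442 * 9 * 0.134 = 2945.052 kJ/kg
HHV = 42504 + 2945.052 = 45449.05 kJ/kg


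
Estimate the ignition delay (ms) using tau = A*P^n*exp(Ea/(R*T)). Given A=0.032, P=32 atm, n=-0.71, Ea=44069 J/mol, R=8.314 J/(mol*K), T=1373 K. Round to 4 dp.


tau = A * P^n * exp(Ea/(R*T))
P^n = 32^(-0.71) = 0.08537752
Ea/(R*T) = 44069/(8.314*1373) = 3.860581
exp(Ea/(R*T)) = 47.492924
tau = 0.032 * 0.08537752 * 47.492924 = 0.1298 ms


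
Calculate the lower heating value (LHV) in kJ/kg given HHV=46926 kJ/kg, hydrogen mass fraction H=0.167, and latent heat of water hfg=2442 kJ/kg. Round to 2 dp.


LHV = HHV - hfg * 9 * H
Water correction = 2442 * 9 * 0.167 = 3670.326 kJ/kg
LHV = 46926 - 3670.326 = 43255.67 kJ/kg


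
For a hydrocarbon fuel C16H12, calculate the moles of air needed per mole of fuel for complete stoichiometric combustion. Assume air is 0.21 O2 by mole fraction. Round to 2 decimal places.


Balanced combustion: C16H12 + 19 O2 -> 16 CO2 + 6 H2O
O2 needed = C + H/4 = 16 + 12/4 = 19.00 moles
Air moles = O2 / 0.21 = 19.00 / 0.21 = 90.48 moles air


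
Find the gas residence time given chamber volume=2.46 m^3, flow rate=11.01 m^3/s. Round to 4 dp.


tau = V / Q_flow
tau = 2.46 / 11.01 = 0.2234 s


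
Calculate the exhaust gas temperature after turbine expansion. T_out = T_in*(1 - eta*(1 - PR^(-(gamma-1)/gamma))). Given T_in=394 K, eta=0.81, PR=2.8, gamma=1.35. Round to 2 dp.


T_out = T_in * (1 - eta * (1 - PR^(-(gamma-1)/gamma)))
Exponent = -(1.35-1)/1.35 = -0.25925926
PR^exp = 2.8^(-0.25925926) = 0.76572026
Factor = 1 - 0.81*(1 - 0.76572026) = 0.81023341
T_out = 394 * 0.81023341 = 319.23 K


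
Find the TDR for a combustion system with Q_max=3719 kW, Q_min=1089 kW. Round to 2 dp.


TDR = Q_max / Q_min
TDR = 3719 / 1089 = 3.42


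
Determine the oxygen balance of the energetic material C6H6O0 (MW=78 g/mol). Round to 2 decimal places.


OB = -1600 * (2C + H/2 - O) / MW
Inner = 2*6 + 6/2 - 0 = 15.00
OB = -1600 * 15.00 / 78 = -307.69%


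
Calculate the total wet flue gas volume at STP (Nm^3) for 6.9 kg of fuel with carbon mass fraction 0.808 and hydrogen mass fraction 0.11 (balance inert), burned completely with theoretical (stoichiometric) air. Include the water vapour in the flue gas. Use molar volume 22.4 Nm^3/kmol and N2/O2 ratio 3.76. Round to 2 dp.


Per kg fuel: CO2 = (C/12 kmol)*22.4 = (0.808/12)*22.4 = 1.50827 Nm^3
Per kg fuel: H2O = (H/2 kmol)*22.4 = (0.11/2)*22.4 = 1.23200 Nm^3
O2 needed per kg fuel = C/12 + H/4 = 0.808/12 + 0.11/4 = 0.09483333 kmol
Per kg fuel: N2 = O2*3.76*22.4 = 0.09483333*3.76*22.4 = 7.98724 Nm^3
Total per kg = 1.50827 + 1.23200 + 7.98724 = 10.72751 Nm^3
Total = 10.72751 * 6.9 = 74.02 Nm^3


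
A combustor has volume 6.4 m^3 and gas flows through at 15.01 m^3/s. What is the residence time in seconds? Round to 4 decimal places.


tau = V / Q_flow
tau = 6.4 / 15.01 = 0.4264 s


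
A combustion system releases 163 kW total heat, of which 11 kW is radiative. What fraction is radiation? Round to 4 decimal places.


f_rad = Q_rad / Q_total
f_rad = 11 / 163 = 0.0675


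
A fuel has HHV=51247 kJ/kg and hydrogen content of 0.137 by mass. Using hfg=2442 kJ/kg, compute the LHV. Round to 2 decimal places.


LHV = HHV - hfg * 9 * H
Water correction = 2442 * 9 * 0.137 = 3010.986 kJ/kg
LHV = 51247 - 3010.986 = 48236.01 kJ/kg
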